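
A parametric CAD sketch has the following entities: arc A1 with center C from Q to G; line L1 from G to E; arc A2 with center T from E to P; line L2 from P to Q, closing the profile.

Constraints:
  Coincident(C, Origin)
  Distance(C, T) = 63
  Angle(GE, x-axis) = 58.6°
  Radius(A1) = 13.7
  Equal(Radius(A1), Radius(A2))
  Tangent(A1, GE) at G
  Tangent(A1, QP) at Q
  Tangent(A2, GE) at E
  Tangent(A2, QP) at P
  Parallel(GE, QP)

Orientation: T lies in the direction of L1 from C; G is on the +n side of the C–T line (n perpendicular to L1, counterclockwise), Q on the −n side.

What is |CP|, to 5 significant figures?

64.472

Tangency of A1 to both parallel lines with radius 13.7 puts G and Q at C ± 13.7·n: G = (-11.694, 7.1378), Q = (11.694, -7.1378). Equal radii place E and P the same way about T: E = T + 13.7·n = (21.130, 60.912), P = T − 13.7·n = (44.517, 46.636). Then |CP| = |P − C| = 64.472.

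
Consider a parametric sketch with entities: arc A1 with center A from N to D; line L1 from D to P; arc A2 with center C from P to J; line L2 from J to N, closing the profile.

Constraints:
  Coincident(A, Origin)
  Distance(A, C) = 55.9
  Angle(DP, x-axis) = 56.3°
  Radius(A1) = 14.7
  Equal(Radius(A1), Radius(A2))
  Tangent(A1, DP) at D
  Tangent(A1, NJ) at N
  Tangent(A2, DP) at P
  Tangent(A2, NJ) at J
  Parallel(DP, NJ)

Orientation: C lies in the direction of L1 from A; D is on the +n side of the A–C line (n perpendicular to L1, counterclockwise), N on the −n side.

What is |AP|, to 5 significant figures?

57.801

The slot axis is L1's direction at 56.3°, so u = (cos 56.3°, sin 56.3°) = (0.55484, 0.83195) and n = (−sin 56.3°, cos 56.3°) = (-0.83195, 0.55484). A is at the origin and C lies 55.9 along u from A, so C = 55.9·u = (31.016, 46.506). Tangency of A1 to both parallel lines with radius 14.7 puts D and N at A ± 14.7·n: D = (-12.230, 8.1562), N = (12.230, -8.1562). Equal radii place P and J the same way about C: P = C + 14.7·n = (18.786, 54.662), J = C − 14.7·n = (43.246, 38.350). Then |AP| = |P − A| = 57.801.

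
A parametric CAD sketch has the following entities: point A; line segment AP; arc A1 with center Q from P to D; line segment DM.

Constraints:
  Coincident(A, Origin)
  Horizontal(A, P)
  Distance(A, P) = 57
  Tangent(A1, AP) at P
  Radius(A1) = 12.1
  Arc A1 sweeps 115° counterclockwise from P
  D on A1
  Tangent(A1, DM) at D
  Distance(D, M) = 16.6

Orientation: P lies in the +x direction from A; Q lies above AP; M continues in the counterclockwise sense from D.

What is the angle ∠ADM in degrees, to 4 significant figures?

79.21°

On A1, P sits at bearing -90° from Q; a 115° counterclockwise sweep puts D at bearing 25°, so D = Q + 12.1·(cos 25°, sin 25°) = (67.97, 17.21). The tangent condition forces QD to be normal to DM, so DM runs along (−sin 25°, cos 25°); with |DM| = 16.6, M = (60.95, 32.26). Then cos ∠ADM = DA·DM / (|DA||DM|), giving 79.21°.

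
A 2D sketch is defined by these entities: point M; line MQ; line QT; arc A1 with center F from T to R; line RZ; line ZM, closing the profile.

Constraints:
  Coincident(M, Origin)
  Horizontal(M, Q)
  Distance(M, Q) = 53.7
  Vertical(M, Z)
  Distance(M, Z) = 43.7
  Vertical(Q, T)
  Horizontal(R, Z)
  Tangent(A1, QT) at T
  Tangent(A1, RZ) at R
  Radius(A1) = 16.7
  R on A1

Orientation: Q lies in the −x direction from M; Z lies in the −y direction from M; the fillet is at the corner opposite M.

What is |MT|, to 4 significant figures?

60.11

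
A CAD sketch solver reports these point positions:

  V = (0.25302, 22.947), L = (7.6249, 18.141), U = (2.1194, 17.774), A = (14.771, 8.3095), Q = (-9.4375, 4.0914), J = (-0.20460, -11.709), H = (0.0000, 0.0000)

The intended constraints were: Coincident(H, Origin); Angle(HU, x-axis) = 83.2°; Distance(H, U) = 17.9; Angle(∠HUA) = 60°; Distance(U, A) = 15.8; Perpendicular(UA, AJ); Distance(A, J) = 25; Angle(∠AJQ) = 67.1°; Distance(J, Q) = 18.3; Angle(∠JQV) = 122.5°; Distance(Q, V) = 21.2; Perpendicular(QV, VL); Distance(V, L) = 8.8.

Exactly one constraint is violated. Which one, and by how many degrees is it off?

Perpendicular(QV, VL) — off by 5.90°.

H = (0.00, 0.00) ✓; HU at 83.20° ✓; |HU| = 17.90 ✓; ∠HUA = 60.00° ✓; |UA| = 15.80 ✓; ∠(UA, AJ) = 90.00° ✓; |AJ| = 25.00 ✓; ∠AJQ = 67.10° ✓; |JQ| = 18.30 ✓; ∠JQV = 122.5° ✓; |QV| = 21.20 ✓; ∠(QV, VL) = 95.90° ✗; |VL| = 8.800 ✓.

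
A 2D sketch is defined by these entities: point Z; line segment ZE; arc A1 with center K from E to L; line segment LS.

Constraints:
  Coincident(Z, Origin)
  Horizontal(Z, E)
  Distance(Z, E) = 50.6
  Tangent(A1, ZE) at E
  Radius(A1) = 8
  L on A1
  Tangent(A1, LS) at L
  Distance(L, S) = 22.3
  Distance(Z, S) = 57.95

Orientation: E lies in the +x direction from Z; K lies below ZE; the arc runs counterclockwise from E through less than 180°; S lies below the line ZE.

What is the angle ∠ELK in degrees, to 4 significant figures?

37.59°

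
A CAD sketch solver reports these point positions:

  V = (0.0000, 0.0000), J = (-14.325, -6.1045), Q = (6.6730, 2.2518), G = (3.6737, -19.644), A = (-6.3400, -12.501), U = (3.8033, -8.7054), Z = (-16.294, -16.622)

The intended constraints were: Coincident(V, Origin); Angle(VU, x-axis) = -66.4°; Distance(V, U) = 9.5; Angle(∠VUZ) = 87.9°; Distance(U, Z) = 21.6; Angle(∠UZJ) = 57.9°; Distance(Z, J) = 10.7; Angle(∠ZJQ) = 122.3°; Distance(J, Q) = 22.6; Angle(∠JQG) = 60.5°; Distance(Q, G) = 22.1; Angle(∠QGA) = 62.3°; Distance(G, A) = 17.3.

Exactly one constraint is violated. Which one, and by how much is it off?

Distance(G, A) = 17.3 — off by 5.00.

V = (0.00, 0.00) ✓; VU at -66.40° ✓; |VU| = 9.500 ✓; ∠VUZ = 87.90° ✓; |UZ| = 21.60 ✓; ∠UZJ = 57.90° ✓; |ZJ| = 10.70 ✓; ∠ZJQ = 122.3° ✓; |JQ| = 22.60 ✓; ∠JQG = 60.50° ✓; |QG| = 22.10 ✓; ∠QGA = 62.30° ✓; |GA| = 12.30 ✗.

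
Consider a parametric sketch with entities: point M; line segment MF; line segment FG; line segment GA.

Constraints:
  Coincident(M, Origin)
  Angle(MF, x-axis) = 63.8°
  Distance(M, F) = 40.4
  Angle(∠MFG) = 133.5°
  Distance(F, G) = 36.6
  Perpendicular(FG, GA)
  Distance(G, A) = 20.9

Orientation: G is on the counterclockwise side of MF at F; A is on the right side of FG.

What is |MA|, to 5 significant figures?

81.665

∠MFG = 133.5°, so FG runs at 63.8° + (180° − 133.5°) = 110.30° from the x-axis; with |FG| = 36.6, G = F + 36.6·(cos 110.30°, sin 110.30°) = (5.1390, 70.576). The perpendicularity gives GA at right angles to FG; with |GA| = 20.9 on the right of FG, A = G + 20.9·(0.93789, 0.34694) = (24.741, 77.827). Then |MA| = |A − M| = 81.665.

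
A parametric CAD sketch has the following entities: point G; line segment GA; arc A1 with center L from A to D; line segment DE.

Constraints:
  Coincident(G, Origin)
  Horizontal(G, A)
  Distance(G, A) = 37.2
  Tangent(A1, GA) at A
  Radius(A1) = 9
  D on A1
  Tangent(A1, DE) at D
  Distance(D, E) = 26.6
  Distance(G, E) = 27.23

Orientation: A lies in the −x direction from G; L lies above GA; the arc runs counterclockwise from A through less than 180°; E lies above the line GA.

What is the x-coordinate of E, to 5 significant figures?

-13.308

G is at the origin; G and A share the same y with |GA| = 37.2 and A on the −x side, so A = (-37.200, 0.0000). Tangency of A1 to GA means the radius LA is perpendicular to GA, so L = A + (0, 9) = (-37.200, 9.0000). Since LD ⟂ DE (tangency), |LE| = √(9.0² + 26.6²) = 28.081 regardless of where D sits on A1. So E lies on both circle(G, 27.23) and circle(L, 28.081); the above-GA intersection is E = (-13.308, 23.756). D is the foot of the tangent from E: D = (-30.266, 3.2624).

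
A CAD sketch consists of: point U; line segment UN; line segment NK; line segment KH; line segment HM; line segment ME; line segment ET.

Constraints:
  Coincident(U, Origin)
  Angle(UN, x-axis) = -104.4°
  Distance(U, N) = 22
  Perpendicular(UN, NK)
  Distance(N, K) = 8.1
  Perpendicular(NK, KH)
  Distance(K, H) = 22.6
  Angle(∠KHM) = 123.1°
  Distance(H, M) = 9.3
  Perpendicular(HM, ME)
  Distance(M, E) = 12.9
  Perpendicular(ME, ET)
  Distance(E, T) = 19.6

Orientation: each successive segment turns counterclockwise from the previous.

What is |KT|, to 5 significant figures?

6.3687

HM is perpendicular to ME, so ME runs at -137.50°; with |ME| = 12.9, E = (-7.7991, -3.2917). ME is perpendicular to ET, so ET runs at -47.500°; with |ET| = 19.6, T = (5.4424, -17.742). Then |KT| = |T − K| = 6.3687.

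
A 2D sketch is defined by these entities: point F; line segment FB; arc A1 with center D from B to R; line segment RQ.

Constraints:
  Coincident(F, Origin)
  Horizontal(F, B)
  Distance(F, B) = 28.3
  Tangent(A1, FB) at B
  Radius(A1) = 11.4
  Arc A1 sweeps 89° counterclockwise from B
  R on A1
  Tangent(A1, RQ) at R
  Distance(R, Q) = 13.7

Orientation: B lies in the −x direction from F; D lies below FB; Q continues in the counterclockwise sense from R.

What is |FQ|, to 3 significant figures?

47.1

On A1, B sits at bearing 90° from D; an 89° counterclockwise sweep puts R at bearing 179°, so R = D + 11.4·(cos 179°, sin 179°) = (-39.7, -11.2). The tangent condition forces DR to be normal to RQ, so RQ runs along (−sin 179°, cos 179°); with |RQ| = 13.7, Q = (-39.9, -24.9). Then |FQ| = |Q − F| = 47.1.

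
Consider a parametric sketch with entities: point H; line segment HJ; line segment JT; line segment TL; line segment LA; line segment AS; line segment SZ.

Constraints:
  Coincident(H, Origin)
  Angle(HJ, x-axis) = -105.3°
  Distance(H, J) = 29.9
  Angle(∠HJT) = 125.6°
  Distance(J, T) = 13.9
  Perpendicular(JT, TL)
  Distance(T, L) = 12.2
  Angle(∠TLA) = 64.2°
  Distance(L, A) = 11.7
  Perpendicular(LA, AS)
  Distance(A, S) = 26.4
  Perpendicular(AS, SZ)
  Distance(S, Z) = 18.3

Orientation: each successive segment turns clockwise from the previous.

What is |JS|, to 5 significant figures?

22.322

H is at the origin; HJ runs at -105.3° with length 29.9, so J = (-7.8898, -28.840). ∠HJT = 125.6° gives JT at -159.70° from the x-axis; with |JT| = 13.9, T = (-20.926, -33.663). JT ⟂ TL, so TL runs at 110.30°; with |TL| = 12.2, L = (-25.159, -22.220). ∠TLA = 64.2° gives LA at -5.5000° from the x-axis; with |LA| = 11.7, A = (-13.513, -23.342). LA is perpendicular to AS, so AS runs at -95.500°; with |AS| = 26.4, S = (-16.043, -49.620). Then |JS| = |S − J| = 22.322.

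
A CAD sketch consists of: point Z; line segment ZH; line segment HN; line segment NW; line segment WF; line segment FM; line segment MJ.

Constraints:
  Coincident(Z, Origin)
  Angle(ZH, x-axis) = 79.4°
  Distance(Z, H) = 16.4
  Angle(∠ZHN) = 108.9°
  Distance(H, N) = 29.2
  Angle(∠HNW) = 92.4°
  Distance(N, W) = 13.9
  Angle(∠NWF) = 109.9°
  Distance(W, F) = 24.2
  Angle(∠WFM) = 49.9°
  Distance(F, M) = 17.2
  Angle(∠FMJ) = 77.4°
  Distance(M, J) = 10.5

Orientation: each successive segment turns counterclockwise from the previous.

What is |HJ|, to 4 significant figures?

24.81

Z is at the origin; ZH runs at 79.4° with length 16.4, so H = (3.017, 16.12). ∠ZHN = 108.9° gives HN at 150.5° from the x-axis; with |HN| = 29.2, N = (-22.40, 30.50). ∠HNW = 92.4° gives NW at -121.9° from the x-axis; with |NW| = 13.9, W = (-29.74, 18.70). ∠NWF = 109.9° gives WF at -51.80° from the x-axis; with |WF| = 24.2, F = (-14.78, -0.3195). ∠WFM = 49.9° gives FM at 78.30° from the x-axis; with |FM| = 17.2, M = (-11.29, 16.52). ∠FMJ = 77.4° gives MJ at -179.1° from the x-axis; with |MJ| = 10.5, J = (-21.79, 16.36). Then |HJ| = |J − H| = 24.81.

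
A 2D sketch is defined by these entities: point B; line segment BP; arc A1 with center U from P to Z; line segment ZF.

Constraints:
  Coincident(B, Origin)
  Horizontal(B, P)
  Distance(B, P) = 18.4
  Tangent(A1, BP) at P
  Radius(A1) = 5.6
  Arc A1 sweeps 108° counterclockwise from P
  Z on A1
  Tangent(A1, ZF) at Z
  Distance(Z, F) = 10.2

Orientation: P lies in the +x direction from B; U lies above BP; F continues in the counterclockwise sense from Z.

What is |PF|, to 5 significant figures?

17.169

B is at the origin; B and P share the same y with |BP| = 18.4 and P on the +x side, so P = (18.400, 0.0000). Tangency of A1 to BP means the radius UP is perpendicular to BP, so U = P + (0, 5.6) = (18.400, 5.6000). On A1, P sits at bearing -90° from U; a 108° counterclockwise sweep puts Z at bearing 18°, so Z = U + 5.6·(cos 18°, sin 18°) = (23.726, 7.3305). The tangent condition forces UZ to be normal to ZF, so ZF runs along (−sin 18°, cos 18°); with |ZF| = 10.2, F = (20.574, 17.031). Then |PF| = |F − P| = 17.169.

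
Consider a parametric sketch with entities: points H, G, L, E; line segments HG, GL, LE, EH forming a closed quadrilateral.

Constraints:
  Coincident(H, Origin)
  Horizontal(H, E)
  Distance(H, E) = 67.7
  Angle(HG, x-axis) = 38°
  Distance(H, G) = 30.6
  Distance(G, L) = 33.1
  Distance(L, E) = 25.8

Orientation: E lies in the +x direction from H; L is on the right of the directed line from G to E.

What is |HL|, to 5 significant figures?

43.999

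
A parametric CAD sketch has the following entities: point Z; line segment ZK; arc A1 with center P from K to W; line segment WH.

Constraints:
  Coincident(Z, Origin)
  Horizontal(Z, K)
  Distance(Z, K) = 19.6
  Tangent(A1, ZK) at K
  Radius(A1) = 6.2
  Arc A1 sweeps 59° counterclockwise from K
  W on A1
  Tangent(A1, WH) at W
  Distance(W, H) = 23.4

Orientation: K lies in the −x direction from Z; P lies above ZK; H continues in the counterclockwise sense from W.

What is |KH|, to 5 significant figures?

28.871

On A1, K sits at bearing -90° from P; a 59° counterclockwise sweep puts W at bearing -31°, so W = P + 6.2·(cos -31°, sin -31°) = (-14.286, 3.0068). The tangent condition forces PW to be normal to WH, so WH runs along (−sin -31°, cos -31°); with |WH| = 23.4, H = (-2.2337, 23.064). Then |KH| = |H − K| = 28.871.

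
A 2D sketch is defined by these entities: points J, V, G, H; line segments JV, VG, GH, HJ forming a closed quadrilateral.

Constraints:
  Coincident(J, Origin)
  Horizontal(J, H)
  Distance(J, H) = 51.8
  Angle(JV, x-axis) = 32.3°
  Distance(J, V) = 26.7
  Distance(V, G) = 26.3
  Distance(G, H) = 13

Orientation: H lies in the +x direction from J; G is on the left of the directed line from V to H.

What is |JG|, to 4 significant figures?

50.43

Checks: |VG| = 26.30 ✓; |GH| = 13.00 ✓.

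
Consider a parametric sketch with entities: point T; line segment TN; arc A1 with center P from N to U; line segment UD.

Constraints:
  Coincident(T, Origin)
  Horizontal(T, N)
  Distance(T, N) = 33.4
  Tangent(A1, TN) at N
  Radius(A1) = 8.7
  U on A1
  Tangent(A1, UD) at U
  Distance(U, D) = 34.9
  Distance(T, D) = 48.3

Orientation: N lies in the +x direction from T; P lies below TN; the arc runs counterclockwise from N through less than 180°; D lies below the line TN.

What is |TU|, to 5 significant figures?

26.008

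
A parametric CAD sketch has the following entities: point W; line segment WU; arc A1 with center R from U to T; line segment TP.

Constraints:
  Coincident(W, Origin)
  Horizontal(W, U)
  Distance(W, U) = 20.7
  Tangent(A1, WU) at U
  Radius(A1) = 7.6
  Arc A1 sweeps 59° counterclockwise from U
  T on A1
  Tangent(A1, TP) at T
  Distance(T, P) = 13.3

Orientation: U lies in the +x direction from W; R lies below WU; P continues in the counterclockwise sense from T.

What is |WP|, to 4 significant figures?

16.77

On A1, U sits at bearing 90° from R; a 59° counterclockwise sweep puts T at bearing 149°, so T = R + 7.6·(cos 149°, sin 149°) = (14.19, -3.686). Tangency of A1 to TP means the radius RT is perpendicular to TP, so TP runs along (−sin 149°, cos 149°); with |TP| = 13.3, P = (7.336, -15.09). Then |WP| = |P − W| = 16.77.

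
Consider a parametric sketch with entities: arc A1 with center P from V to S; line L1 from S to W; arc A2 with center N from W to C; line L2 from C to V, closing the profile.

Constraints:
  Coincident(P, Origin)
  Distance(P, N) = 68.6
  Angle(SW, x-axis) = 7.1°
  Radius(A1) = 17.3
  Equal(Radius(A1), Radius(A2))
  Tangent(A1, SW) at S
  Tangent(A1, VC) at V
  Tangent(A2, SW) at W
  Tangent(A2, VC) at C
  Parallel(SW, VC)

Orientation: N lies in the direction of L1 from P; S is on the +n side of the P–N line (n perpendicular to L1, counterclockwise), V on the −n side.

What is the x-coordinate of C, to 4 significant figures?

70.21

The slot axis is L1's direction at 7.1°, so u = (cos 7.1°, sin 7.1°) = (0.9923, 0.1236) and n = (−sin 7.1°, cos 7.1°) = (-0.1236, 0.9923). P is at the origin and N lies 68.6 along u from P, so N = 68.6·u = (68.07, 8.479). Tangency of A1 to both parallel lines with radius 17.3 puts S and V at P ± 17.3·n: S = (-2.138, 17.17), V = (2.138, -17.17). Equal radii place W and C the same way about N: W = N + 17.3·n = (65.94, 25.65), C = N − 17.3·n = (70.21, -8.688). So C.x = 70.21.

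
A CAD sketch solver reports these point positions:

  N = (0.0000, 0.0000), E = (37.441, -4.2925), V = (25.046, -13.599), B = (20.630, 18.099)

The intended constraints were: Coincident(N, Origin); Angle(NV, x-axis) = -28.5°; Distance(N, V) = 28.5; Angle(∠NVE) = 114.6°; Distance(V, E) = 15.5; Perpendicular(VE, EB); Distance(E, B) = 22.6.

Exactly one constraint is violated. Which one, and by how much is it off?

Distance(E, B) = 22.6 — off by 5.40.

N = (0.00, 0.00) ✓; NV at -28.50° ✓; |NV| = 28.50 ✓; ∠NVE = 114.6° ✓; |VE| = 15.50 ✓; ∠(VE, EB) = 90.00° ✓; |EB| = 28.00 ✗.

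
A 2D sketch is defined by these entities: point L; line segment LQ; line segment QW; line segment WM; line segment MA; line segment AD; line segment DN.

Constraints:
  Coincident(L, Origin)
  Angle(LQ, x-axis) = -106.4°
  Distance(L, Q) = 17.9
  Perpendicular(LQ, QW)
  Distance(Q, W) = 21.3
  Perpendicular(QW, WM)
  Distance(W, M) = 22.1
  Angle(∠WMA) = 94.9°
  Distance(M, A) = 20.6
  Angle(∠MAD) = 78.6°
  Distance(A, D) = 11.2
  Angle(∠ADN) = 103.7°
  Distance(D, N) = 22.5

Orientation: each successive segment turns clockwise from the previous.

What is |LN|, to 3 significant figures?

25.6

∠MAD = 78.6° gives AD at -113° from the x-axis; with |AD| = 11.2, D = (-3.42, -4.38). ∠ADN = 103.7° gives DN at 171° from the x-axis; with |DN| = 22.5, N = (-25.6, -0.784). Then |LN| = |N − L| = 25.6.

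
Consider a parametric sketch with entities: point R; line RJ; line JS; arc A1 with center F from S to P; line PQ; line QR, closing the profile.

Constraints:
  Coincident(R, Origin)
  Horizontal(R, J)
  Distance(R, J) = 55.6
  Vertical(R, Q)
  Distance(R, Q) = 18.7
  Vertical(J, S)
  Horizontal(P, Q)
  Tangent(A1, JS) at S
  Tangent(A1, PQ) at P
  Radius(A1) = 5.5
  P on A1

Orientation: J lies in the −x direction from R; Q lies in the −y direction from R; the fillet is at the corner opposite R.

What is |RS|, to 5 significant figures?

57.145

R is at the origin; R and J share the same y with |RJ| = 55.6 and J on the −x side, so J = (-55.600, 0.0000). R and Q share the same x with |RQ| = 18.7 and Q on the −y side, so Q = (0.0000, -18.700). The virtual corner opposite R is at (-55.600, -18.700). The tangent condition forces FS to be normal to JS and A1 meets PQ tangentially, so FP is at right angles to PQ, with radius 5.5, so the center F sits 5.5 in from both sides at F = (-50.100, -13.200). That places the tangent points at S = (-55.600, -13.200) on JS and P = (-50.100, -18.700) on PQ. Then |RS| = |S − R| = 57.145.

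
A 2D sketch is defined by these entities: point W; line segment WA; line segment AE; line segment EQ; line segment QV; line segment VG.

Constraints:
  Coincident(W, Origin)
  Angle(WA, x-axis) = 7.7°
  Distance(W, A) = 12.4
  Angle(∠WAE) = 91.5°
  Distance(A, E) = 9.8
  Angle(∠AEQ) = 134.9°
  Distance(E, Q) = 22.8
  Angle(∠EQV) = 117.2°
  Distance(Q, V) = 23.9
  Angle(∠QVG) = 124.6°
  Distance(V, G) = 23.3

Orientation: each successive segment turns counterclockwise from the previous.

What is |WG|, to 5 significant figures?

33.371

W is at the origin; WA runs at 7.7° with length 12.4, so A = (12.288, 1.6614). ∠WAE = 91.5° gives AE at 96.200° from the x-axis; with |AE| = 9.8, E = (11.230, 11.404). ∠AEQ = 134.9° gives EQ at 141.30° from the x-axis; with |EQ| = 22.8, Q = (-6.5640, 25.660). ∠EQV = 117.2° gives QV at -155.90° from the x-axis; with |QV| = 23.9, V = (-28.381, 15.901). ∠QVG = 124.6° gives VG at -100.50° from the x-axis; with |VG| = 23.3, G = (-32.627, -7.0093). Then |WG| = |G − W| = 33.371.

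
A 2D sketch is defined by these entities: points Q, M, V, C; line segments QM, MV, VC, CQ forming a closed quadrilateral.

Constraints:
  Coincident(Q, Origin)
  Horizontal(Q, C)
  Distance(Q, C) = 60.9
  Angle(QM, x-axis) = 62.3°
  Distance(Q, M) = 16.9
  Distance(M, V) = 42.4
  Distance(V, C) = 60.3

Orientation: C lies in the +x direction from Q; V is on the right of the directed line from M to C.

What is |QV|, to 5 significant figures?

28.361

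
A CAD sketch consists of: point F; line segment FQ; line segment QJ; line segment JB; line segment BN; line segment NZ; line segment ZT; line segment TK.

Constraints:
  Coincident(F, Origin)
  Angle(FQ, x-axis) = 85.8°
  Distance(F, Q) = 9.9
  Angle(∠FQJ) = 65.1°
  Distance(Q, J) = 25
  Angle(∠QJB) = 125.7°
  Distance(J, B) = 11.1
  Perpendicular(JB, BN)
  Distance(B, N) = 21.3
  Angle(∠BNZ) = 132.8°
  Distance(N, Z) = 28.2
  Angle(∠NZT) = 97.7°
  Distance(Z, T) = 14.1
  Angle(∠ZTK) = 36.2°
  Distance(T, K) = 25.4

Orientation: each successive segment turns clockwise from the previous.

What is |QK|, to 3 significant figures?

23.2

F is at the origin; FQ runs at 85.8° with length 9.9, so Q = (0.725, 9.87). ∠FQJ = 65.1° gives QJ at -29.1° from the x-axis; with |QJ| = 25.0, J = (22.6, -2.28). ∠QJB = 125.7° gives JB at -83.4° from the x-axis; with |JB| = 11.1, B = (23.8, -13.3). JB ⟂ BN, so BN runs at -173°; with |BN| = 21.3, N = (2.69, -15.8). ∠BNZ = 132.8° gives NZ at 139° from the x-axis; with |NZ| = 28.2, Z = (-18.7, 2.59). ∠NZT = 97.7° gives ZT at 57.1° from the x-axis; with |ZT| = 14.1, T = (-11.1, 14.4). ∠ZTK = 36.2° gives TK at -86.7° from the x-axis; with |TK| = 25.4, K = (-9.60, -10.9). Then |QK| = |K − Q| = 23.2.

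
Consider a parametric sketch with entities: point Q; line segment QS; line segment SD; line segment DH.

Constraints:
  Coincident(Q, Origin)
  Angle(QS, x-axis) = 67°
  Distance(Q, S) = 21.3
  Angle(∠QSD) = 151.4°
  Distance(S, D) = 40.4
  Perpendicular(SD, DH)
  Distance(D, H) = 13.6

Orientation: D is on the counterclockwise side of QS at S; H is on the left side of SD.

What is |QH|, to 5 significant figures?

59.199

Q is at the origin; QS runs at 67.0° with length 21.3, so S = 21.3·(cos 67.0°, sin 67.0°) = (8.3226, 19.607). ∠QSD = 151.4°, so SD runs at 67.0° + (180° − 151.4°) = 95.600° from the x-axis; with |SD| = 40.4, D = S + 40.4·(cos 95.600°, sin 95.600°) = (4.3802, 59.814). SD is perpendicular to DH; with |DH| = 13.6 on the left of SD, H = D + 13.6·(-0.99523, -0.097583) = (-9.1549, 58.487). Then |QH| = |H − Q| = 59.199.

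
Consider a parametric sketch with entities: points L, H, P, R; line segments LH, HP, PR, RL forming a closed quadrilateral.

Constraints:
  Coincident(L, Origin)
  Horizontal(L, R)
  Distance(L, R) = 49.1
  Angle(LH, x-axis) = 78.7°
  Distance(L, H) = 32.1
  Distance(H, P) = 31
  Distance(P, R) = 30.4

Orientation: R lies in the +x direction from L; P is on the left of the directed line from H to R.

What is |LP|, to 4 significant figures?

46.42

L is at the origin; L and R share the same y with |LR| = 49.1 and R in +x, so R = (49.1, 0). LH runs at 78.7° with |LH| = 32.1, so H = (6.290, 31.48). P is determined by |HP| = 31.0 and |PR| = 30.4 together: it lies at the intersection of circle(H, 31.0) and circle(R, 30.4). With |HR| = 53.14, the foot of the radical line on HR is 26.92 from H and the perpendicular offset is √(31.0² − 26.92²) = 15.38. Taking the left-of-HR solution: P = (37.09, 27.93).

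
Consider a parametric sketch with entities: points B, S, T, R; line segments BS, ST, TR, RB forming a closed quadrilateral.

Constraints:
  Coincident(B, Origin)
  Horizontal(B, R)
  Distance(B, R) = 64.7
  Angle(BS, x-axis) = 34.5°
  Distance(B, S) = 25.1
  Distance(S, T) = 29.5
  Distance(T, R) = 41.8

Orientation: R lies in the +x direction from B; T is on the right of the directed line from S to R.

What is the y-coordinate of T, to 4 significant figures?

-14.87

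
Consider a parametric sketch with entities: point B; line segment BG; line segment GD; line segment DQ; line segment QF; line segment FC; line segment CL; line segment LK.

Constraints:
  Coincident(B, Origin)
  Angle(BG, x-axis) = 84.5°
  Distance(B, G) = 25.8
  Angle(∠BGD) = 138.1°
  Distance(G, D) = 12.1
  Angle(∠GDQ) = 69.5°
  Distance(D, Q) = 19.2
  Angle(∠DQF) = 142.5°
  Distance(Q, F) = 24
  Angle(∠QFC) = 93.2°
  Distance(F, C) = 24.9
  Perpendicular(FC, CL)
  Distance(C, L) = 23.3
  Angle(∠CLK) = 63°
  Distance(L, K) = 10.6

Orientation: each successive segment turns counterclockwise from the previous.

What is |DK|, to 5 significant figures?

22.157

B is at the origin; BG runs at 84.5° with length 25.8, so G = (2.4728, 25.681). ∠BGD = 138.1° gives GD at 126.40° from the x-axis; with |GD| = 12.1, D = (-4.7075, 35.420). ∠GDQ = 69.5° gives DQ at -123.10° from the x-axis; with |DQ| = 19.2, Q = (-15.193, 19.336). ∠DQF = 142.5° gives QF at -85.600° from the x-axis; with |QF| = 24.0, F = (-13.351, -4.5930). ∠QFC = 93.2° gives FC at 1.2000° from the x-axis; with |FC| = 24.9, C = (11.543, -4.0716). FC is perpendicular to CL, so CL runs at 91.200°; with |CL| = 23.3, L = (11.055, 19.223). ∠CLK = 63.0° gives LK at -151.80° from the x-axis; with |LK| = 10.6, K = (1.7133, 14.214). Then |DK| = |K − D| = 22.157.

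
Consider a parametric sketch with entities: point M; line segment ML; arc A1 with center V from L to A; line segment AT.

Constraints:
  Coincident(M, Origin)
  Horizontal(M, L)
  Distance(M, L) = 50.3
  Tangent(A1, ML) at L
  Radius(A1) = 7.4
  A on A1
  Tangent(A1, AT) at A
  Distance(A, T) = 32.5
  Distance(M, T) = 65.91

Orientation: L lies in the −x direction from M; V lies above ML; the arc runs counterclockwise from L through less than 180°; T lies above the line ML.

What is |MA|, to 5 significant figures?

44.175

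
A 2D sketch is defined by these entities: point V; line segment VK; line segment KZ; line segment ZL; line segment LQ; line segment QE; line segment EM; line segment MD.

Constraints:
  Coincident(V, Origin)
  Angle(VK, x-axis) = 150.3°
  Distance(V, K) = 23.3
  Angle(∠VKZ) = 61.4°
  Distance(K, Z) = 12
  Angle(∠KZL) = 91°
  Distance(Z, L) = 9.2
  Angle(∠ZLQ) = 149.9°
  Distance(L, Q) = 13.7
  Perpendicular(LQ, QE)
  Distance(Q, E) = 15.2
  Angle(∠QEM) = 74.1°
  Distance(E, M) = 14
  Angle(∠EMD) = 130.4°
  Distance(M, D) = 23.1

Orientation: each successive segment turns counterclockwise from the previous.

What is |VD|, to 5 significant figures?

20.311

V is at the origin; VK runs at 150.3° with length 23.3, so K = (-20.239, 11.544). ∠VKZ = 61.4° gives KZ at -91.100° from the x-axis; with |KZ| = 12.0, Z = (-20.469, -0.45360). ∠KZL = 91.0° gives ZL at -2.1000° from the x-axis; with |ZL| = 9.2, L = (-11.276, -0.79072). ∠ZLQ = 149.9° gives LQ at 28.000° from the x-axis; with |LQ| = 13.7, Q = (0.82072, 5.6410). LQ ⟂ QE, so QE runs at 118.00°; with |QE| = 15.2, E = (-6.3152, 19.062). ∠QEM = 74.1° gives EM at -136.10° from the x-axis; with |EM| = 14.0, M = (-16.403, 9.3542). ∠EMD = 130.4° gives MD at -86.500° from the x-axis; with |MD| = 23.1, D = (-14.993, -13.703). Then |VD| = |D − V| = 20.311.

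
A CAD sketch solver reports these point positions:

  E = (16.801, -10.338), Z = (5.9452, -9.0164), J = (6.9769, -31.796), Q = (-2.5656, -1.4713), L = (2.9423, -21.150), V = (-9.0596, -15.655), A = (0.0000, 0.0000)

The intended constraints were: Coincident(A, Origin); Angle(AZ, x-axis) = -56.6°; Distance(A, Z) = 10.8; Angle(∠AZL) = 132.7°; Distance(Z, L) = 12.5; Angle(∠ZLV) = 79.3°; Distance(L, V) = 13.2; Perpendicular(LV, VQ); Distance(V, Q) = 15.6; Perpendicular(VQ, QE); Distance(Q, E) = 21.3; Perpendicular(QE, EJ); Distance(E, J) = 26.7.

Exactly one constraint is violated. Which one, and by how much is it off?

Distance(E, J) = 26.7 — off by 3.10.

A = (0.00, 0.00) ✓; AZ at -56.60° ✓; |AZ| = 10.80 ✓; ∠AZL = 132.7° ✓; |ZL| = 12.50 ✓; ∠ZLV = 79.30° ✓; |LV| = 13.20 ✓; ∠(LV, VQ) = 90.00° ✓; |VQ| = 15.60 ✓; ∠(VQ, QE) = 90.00° ✓; |QE| = 21.30 ✓; ∠(QE, EJ) = 90.00° ✓; |EJ| = 23.60 ✗.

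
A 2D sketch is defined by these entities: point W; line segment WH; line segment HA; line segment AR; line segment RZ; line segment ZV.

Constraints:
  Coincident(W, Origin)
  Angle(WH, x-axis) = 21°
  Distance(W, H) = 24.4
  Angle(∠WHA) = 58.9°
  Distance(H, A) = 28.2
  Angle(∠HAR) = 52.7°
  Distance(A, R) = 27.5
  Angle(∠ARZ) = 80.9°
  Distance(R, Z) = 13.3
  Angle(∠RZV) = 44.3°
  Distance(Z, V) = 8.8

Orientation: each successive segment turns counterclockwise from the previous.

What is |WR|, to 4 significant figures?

1.451

W is at the origin; WH runs at 21.0° with length 24.4, so H = (22.78, 8.744). ∠WHA = 58.9° gives HA at 142.1° from the x-axis; with |HA| = 28.2, A = (0.5272, 26.07). ∠HAR = 52.7° gives AR at -90.60° from the x-axis; with |AR| = 27.5, R = (0.2392, -1.431). Then |WR| = |R − W| = 1.451.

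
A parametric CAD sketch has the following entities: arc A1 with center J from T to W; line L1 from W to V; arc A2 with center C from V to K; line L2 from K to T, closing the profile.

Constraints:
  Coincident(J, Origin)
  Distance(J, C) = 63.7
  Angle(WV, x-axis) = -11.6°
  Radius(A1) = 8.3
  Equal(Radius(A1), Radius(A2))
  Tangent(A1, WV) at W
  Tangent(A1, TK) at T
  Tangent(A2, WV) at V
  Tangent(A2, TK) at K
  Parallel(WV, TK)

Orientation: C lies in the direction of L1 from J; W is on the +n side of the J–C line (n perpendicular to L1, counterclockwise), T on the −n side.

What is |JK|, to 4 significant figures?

64.24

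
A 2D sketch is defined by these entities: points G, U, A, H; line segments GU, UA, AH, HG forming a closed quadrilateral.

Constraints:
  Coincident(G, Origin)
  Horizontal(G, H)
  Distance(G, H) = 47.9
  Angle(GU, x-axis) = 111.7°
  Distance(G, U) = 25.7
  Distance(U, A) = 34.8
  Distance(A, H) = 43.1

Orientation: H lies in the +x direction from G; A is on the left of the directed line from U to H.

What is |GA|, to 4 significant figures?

42.41

Checks: GU at 111.7° ✓; |UA| = 34.80 ✓; |AH| = 43.10 ✓.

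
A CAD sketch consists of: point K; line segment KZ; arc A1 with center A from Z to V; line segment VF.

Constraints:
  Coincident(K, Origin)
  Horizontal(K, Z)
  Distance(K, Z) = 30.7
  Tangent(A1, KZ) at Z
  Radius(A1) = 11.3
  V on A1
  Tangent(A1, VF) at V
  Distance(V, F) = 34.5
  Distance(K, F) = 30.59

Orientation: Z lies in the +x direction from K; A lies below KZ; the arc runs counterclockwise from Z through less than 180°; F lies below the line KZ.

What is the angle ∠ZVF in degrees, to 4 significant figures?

154.9°

Checks: |AV| = 11.30 ✓; ∠(AV, VF) = 90.00° ✓; |VF| = 34.50 ✓; |KF| = 30.59 ✓.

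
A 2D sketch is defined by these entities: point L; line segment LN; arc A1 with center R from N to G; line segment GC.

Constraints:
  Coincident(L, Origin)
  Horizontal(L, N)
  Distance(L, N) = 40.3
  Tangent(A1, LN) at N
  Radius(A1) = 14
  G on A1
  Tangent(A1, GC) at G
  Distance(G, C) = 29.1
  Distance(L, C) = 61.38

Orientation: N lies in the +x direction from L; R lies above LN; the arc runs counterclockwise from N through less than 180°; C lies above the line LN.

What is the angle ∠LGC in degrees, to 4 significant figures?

85.08°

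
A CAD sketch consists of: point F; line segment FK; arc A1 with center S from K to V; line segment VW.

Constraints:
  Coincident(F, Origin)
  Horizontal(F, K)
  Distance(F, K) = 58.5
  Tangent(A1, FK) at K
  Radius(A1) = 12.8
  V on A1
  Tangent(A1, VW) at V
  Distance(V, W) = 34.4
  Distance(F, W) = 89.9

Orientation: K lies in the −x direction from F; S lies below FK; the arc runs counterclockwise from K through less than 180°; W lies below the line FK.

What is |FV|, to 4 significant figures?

71.66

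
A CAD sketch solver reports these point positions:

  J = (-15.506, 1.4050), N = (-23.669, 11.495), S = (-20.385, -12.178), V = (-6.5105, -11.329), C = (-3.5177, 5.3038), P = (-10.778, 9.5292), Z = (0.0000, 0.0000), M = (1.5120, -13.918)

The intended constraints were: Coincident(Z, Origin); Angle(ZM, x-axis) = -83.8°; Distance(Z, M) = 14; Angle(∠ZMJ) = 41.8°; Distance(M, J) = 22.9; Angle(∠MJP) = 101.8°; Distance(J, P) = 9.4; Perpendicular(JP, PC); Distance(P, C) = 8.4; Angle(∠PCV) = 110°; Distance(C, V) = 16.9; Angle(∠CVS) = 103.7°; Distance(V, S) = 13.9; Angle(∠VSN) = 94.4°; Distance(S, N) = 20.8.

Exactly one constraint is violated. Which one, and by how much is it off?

Distance(S, N) = 20.8 — off by 3.10.

Z = (0.00, 0.00) ✓; ZM at -83.80° ✓; |ZM| = 14.00 ✓; ∠ZMJ = 41.80° ✓; |MJ| = 22.90 ✓; ∠MJP = 101.8° ✓; |JP| = 9.400 ✓; ∠(JP, PC) = 90.00° ✓; |PC| = 8.400 ✓; ∠PCV = 110.0° ✓; |CV| = 16.90 ✓; ∠CVS = 103.7° ✓; |VS| = 13.90 ✓; ∠VSN = 94.40° ✓; |SN| = 23.90 ✗.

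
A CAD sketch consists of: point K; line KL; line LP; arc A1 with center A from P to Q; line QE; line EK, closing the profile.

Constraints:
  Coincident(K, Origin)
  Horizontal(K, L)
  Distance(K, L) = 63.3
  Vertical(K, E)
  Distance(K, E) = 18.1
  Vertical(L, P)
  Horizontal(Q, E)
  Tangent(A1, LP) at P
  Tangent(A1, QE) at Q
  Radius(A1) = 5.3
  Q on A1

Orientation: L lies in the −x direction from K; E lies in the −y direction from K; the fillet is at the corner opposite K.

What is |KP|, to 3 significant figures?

64.6

K is at the origin; KL is horizontal with |KL| = 63.3 and L on the −x side, so L = (-63.3, 0.00). KE is vertical with |KE| = 18.1 and E on the −y side, so E = (0.00, -18.1). The virtual corner opposite K is at (-63.3, -18.1). The tangent condition forces AP to be normal to LP and the tangent condition forces AQ to be normal to QE, with radius 5.3, so the center A sits 5.3 in from both sides at A = (-58.0, -12.8). That places the tangent points at P = (-63.3, -12.8) on LP and Q = (-58.0, -18.1) on QE. Then |KP| = |P − K| = 64.6.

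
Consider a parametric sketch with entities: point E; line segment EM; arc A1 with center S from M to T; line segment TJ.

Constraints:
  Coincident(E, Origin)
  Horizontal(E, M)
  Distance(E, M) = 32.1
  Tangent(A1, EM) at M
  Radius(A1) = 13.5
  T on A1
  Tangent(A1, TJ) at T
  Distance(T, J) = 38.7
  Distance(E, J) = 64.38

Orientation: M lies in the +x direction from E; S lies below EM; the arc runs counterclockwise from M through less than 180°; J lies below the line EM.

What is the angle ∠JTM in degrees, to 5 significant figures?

123.78°

Checks: ∠(SM, ME) = 90.00° ✓; |ST| = 13.50 ✓; ∠(ST, TJ) = 90.00° ✓; |TJ| = 38.70 ✓; |EJ| = 64.38 ✓.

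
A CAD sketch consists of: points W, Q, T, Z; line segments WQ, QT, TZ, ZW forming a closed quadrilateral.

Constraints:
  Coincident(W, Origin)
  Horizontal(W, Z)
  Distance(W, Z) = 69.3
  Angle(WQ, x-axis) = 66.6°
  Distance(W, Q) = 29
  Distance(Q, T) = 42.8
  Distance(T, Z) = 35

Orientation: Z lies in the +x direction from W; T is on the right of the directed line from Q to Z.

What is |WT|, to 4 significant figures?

36.54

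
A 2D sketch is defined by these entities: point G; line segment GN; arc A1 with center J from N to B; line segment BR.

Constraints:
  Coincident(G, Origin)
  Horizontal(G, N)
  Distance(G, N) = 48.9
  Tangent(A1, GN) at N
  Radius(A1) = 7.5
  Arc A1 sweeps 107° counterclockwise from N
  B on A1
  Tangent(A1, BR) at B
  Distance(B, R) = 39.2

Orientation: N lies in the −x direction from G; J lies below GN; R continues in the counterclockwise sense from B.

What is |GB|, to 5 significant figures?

56.904

G is at the origin; G and N share the same y with |GN| = 48.9 and N on the −x side, so N = (-48.900, 0.0000). A1 meets GN tangentially, so JN is at right angles to GN, so J = N + (0, -7.5) = (-48.900, -7.5000). On A1, N sits at bearing 90° from J; a 107° counterclockwise sweep puts B at bearing 197°, so B = J + 7.5·(cos 197°, sin 197°) = (-56.072, -9.6928). Then |GB| = |B − G| = 56.904.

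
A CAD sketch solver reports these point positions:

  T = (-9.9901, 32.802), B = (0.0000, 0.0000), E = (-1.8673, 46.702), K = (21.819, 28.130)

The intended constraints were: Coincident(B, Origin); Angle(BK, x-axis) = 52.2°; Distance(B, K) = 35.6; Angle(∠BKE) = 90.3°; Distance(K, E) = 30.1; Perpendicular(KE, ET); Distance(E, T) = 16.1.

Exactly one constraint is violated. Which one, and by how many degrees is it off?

Perpendicular(KE, ET) — off by 7.80°.

B = (0.00, 0.00) ✓; BK at 52.20° ✓; |BK| = 35.60 ✓; ∠BKE = 90.30° ✓; |KE| = 30.10 ✓; ∠(KE, ET) = 97.80° ✗; |ET| = 16.10 ✓.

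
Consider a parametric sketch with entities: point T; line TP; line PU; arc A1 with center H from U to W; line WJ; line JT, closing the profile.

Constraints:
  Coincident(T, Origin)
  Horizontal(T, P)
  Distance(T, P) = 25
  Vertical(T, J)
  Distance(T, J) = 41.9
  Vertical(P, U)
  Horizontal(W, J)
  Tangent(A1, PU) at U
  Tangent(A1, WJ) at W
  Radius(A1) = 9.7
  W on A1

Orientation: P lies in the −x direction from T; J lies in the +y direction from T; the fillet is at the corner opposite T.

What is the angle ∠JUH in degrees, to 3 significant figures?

21.2°

T is at the origin; T and P share the same y with |TP| = 25.0 and P on the −x side, so P = (-25.0, 0.00). TJ is vertical with |TJ| = 41.9 and J on the +y side, so J = (0.00, 41.9). The virtual corner opposite T is at (-25.0, 41.9). A1 meets PU tangentially, so HU is at right angles to PU and tangency of A1 to WJ means the radius HW is perpendicular to WJ, with radius 9.7, so the center H sits 9.7 in from both sides at H = (-15.3, 32.2). That places the tangent points at U = (-25.0, 32.2) on PU and W = (-15.3, 41.9) on WJ. Then cos ∠JUH = UJ·UH / (|UJ||UH|), giving 21.2°.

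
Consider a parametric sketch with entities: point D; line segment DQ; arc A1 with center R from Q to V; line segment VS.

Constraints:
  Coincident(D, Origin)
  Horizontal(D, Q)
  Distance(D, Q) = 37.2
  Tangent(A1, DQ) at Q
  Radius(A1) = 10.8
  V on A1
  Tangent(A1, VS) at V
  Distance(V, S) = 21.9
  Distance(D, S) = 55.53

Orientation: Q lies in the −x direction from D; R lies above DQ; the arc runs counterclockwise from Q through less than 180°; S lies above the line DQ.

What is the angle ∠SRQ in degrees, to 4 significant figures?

164.7°

D is at the origin; DQ is horizontal with |DQ| = 37.2 and Q on the −x side, so Q = (-37.20, 0.000). Tangency of A1 to DQ means the radius RQ is perpendicular to DQ, so R = Q + (0, 10.8) = (-37.20, 10.80). Since RV ⟂ VS (tangency), |RS| = √(10.8² + 21.9²) = 24.42 regardless of where V sits on A1. So S lies on both circle(D, 55.53) and circle(R, 24.42); the above-DQ intersection is S = (-43.62, 34.36). V is the foot of the tangent from S: V = (-29.11, 17.96).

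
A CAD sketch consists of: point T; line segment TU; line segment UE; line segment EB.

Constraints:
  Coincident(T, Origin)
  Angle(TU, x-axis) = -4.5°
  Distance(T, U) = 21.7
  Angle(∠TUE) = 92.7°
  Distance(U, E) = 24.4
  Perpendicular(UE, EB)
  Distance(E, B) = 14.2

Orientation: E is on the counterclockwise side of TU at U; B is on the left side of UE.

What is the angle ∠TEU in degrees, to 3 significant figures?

40.5°

T is at the origin; TU runs at -4.5° with length 21.7, so U = 21.7·(cos -4.5°, sin -4.5°) = (21.6, -1.70). ∠TUE = 92.7°, so UE runs at -4.5° + (180° − 92.7°) = 82.8° from the x-axis; with |UE| = 24.4, E = U + 24.4·(cos 82.8°, sin 82.8°) = (24.7, 22.5). Then cos ∠TEU = ET·EU / (|ET||EU|), giving 40.5°.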